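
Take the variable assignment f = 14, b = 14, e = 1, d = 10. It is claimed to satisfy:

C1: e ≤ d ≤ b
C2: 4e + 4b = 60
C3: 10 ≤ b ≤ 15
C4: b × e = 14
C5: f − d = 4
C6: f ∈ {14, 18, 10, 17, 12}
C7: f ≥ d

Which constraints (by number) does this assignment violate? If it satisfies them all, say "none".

C1: values 1 ≤ 10 ≤ 14 — OK.
C2: 4e + 4b = 4(1) + 4(14) = 60 — OK.
C3: b = 14 lies in [10, 15] — OK.
C4: b × e = 14 × 1 = 14 — OK.
C5: f − d = 14 − 10 = 4 — OK.
C6: f = 14 is in {14, 18, 10, 17, 12} — OK.
C7: f = 14, d = 10; 14 ≥ 10 — OK.

Yes — all constraints hold.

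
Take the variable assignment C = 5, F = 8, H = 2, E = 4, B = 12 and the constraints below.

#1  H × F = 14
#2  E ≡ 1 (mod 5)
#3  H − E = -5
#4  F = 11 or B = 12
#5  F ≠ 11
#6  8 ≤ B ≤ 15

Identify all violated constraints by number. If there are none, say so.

Constraints 1, 2, and 3 do not hold.

#1 H × F = 2 × 8 = 16, not 14 — does not hold.
#2 4 mod 5 = 4, not 1 — does not hold.
#3 H − E = 2 − 4 = -2, not -5 — does not hold.
#4 F = 8 ≠ 11, but B = 12 = 12 (second disjunct) — holds.
#5 F = 8, and 8 ≠ 11 — holds.
#6 B = 12 lies in [8, 15] — holds.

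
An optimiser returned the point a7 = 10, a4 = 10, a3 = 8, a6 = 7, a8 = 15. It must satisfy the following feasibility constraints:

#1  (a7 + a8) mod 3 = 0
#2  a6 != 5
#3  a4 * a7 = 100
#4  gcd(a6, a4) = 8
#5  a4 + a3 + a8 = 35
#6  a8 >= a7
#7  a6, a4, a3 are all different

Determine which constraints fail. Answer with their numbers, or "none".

Constraints 1, 4, and 5 do not hold.

#1 a7 + a8 = 25; 25 mod 3 = 1, not 0 — violated.
#2 a6 = 7, and 7 ≠ 5 — OK.
#3 a4 * a7 = 10 * 10 = 100 — OK.
#4 gcd(7, 10) = 1, not 8 — violated.
#5 a4 + a3 + a8 = 10 + 8 + 15 = 33, not 35 — violated.
#6 a8 = 15, a7 = 10; 15 ≥ 10 — OK.
#7 values 7, 10, 8 are pairwise distinct — OK.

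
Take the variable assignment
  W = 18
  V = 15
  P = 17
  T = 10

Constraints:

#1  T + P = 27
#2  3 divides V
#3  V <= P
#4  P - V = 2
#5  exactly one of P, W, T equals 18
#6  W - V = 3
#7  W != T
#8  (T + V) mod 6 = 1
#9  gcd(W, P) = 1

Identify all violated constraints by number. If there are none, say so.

None — every constraint holds.

#1 T + P = 10 + 17 = 27 — OK.
#2 15 / 3 = 5, so 3 divides 15 — OK.
#3 V = 15, P = 17; 15 ≤ 17 — OK.
#4 P - V = 17 - 15 = 2 — OK.
#5 P=17, W=18, T=10; 1 of them equals 18 — OK.
#6 W - V = 18 - 15 = 3 — OK.
#7 W = 18, T = 10; distinct — OK.
#8 T + V = 25; 25 mod 6 = 1 — OK.
#9 gcd(18, 17) = 1 — OK.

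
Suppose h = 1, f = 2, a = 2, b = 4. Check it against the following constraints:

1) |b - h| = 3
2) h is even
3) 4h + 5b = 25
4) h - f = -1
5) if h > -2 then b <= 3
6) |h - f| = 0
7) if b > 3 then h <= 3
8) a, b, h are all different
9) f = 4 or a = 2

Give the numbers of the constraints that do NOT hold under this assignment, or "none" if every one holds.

1) |4 - 1| = 3  true
2) h = 1 is odd  false
3) 4h + 5b = 4(1) + 5(4) = 24, not 25  false
4) h - f = 1 - 2 = -1  true
5) h = 1 > -2, so we need b ≤ 3; but b = 4 > 3  false
6) |1 - 2| = 1, not 0  false
7) b = 4 > 3, so we need h ≤ 3; h = 1 ≤ 3  true
8) values 2, 4, 1 are pairwise distinct  true
9) f = 2 ≠ 4, but a = 2 = 2 (second disjunct)  true

Violated: 2, 3, 5, and 6.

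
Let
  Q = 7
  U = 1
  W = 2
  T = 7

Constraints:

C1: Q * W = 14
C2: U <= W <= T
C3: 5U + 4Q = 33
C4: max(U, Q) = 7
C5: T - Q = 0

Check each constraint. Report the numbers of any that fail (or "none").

No violations.

C1: Q * W = 7 * 2 = 14 — holds.
C2: values 1 <= 2 <= 7 — holds.
C3: 5U + 4Q = 5(1) + 4(7) = 33 — holds.
C4: max(1, 7) = 7 — holds.
C5: T - Q = 7 - 7 = 0 — holds.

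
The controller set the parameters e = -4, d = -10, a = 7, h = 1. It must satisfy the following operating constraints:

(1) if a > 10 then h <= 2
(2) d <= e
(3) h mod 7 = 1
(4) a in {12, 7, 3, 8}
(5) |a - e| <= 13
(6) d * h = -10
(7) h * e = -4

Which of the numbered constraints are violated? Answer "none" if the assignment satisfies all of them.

The assignment satisfies every constraint.

(1) a = 7, not > 10; antecedent false, conditional vacuously true  holds
(2) d = -10, e = -4; -10 ≤ -4  holds
(3) 1 mod 7 = 1  holds
(4) a = 7 is in {12, 7, 3, 8}  holds
(5) |7 - (-4)| = 11; 11 ≤ 13  holds
(6) d * h = -10 * 1 = -10  holds
(7) h * e = 1 * (-4) = -4  holds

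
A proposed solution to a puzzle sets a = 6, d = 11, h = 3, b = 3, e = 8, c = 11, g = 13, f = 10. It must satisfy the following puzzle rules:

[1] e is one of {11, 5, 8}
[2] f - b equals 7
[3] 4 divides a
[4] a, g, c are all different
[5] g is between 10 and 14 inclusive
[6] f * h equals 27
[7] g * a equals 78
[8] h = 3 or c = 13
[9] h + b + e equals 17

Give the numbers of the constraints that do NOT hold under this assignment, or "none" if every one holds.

[1] e = 8 is in {11, 5, 8} — holds.
[2] f - b = 10 - 3 = 7 — holds.
[3] 6 = 4*1 + 2, so 4 does not divide 6 — does not hold.
[4] values 6, 13, 11 are pairwise distinct — holds.
[5] g = 13 lies in [10, 14] — holds.
[6] f * h = 10 * 3 = 30, not 27 — does not hold.
[7] g * a = 13 * 6 = 78 — holds.
[8] h = 3 = 3 (first disjunct) — holds.
[9] h + b + e = 3 + 3 + 8 = 14, not 17 — does not hold.

Violated: 3, 6, 9.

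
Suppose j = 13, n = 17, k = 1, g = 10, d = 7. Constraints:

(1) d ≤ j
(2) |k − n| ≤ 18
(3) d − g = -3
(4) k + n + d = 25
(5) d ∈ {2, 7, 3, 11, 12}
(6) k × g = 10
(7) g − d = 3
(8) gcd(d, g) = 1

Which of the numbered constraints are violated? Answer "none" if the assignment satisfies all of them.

None — every constraint holds.

(1) d = 7, j = 13; 7 ≤ 13  true
(2) |1 − 17| = 16; 16 ≤ 18  true
(3) d − g = 7 − 10 = -3  true
(4) k + n + d = 1 + 17 + 7 = 25  true
(5) d = 7 is in {2, 7, 3, 11, 12}  true
(6) k × g = 1 × 10 = 10  true
(7) g − d = 10 − 7 = 3  true
(8) gcd(7, 10) = 1  true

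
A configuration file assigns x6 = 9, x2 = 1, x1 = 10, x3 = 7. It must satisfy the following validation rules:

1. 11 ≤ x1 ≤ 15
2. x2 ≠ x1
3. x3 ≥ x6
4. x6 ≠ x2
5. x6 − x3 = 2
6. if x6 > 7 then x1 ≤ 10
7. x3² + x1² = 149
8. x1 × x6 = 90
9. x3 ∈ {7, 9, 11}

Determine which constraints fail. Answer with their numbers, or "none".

1. x1 = 10 is outside [11, 15] — violated.
2. x2 = 1, x1 = 10; distinct — satisfied.
3. x3 = 7, x6 = 9; 7 < 9 (want ≥) — violated.
4. x6 = 9, x2 = 1; distinct — satisfied.
5. x6 − x3 = 9 − 7 = 2 — satisfied.
6. x6 = 9 > 7, so we need x1 ≤ 10; x1 = 10 ≤ 10 — satisfied.
7. x3² + x1² = 7² + 10² = 49 + 100 = 149 — satisfied.
8. x1 × x6 = 10 × 9 = 90 — satisfied.
9. x3 = 7 is in {7, 9, 11} — satisfied.

Constraints 1 and 3 are violated.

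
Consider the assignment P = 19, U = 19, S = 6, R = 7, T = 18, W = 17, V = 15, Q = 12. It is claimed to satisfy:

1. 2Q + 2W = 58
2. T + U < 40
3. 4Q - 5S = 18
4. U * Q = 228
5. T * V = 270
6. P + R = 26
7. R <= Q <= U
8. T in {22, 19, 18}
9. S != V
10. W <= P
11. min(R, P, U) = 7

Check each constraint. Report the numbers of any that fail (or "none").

1. 2Q + 2W = 2(12) + 2(17) = 58  ✔
2. T + U = 18 + 19 = 37; 37 < 40  ✔
3. 4Q - 5S = 4(12) - 5(6) = 18  ✔
4. U * Q = 19 * 12 = 228  ✔
5. T * V = 18 * 15 = 270  ✔
6. P + R = 19 + 7 = 26  ✔
7. values 7 <= 12 <= 19  ✔
8. T = 18 is in {22, 19, 18}  ✔
9. S = 6, V = 15; distinct  ✔
10. W = 17, P = 19; 17 ≤ 19  ✔
11. min(7, 19, 19) = 7  ✔

The assignment satisfies every constraint.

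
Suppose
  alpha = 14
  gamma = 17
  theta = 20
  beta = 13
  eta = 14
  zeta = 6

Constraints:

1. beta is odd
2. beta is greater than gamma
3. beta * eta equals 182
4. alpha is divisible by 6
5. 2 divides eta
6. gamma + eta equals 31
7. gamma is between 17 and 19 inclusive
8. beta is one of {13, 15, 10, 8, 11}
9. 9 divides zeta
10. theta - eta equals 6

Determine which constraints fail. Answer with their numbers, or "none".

Constraints 2, 4, and 9 do not hold.

1. beta = 13 is odd — holds.
2. beta = 13, gamma = 17; 13 ≤ 17 (want >) — does not hold.
3. beta * eta = 13 * 14 = 182 — holds.
4. 14 = 6*2 + 2, so 6 does not divide 14 — does not hold.
5. 14 / 2 = 7, so 2 divides 14 — holds.
6. gamma + eta = 17 + 14 = 31 — holds.
7. gamma = 17 lies in [17, 19] — holds.
8. beta = 13 is in {13, 15, 10, 8, 11} — holds.
9. 6 = 9*0 + 6, so 9 does not divide 6 — does not hold.
10. theta - eta = 20 - 14 = 6 — holds.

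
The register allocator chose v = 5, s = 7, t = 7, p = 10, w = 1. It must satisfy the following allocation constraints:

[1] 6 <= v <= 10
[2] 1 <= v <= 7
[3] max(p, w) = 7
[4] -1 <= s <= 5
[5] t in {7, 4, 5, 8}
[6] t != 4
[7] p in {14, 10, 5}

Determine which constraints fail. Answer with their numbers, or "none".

[1] v = 5 is outside [6, 10]  ✘
[2] v = 5 lies in [1, 7]  ✔
[3] max(10, 1) = 10, not 7  ✘
[4] s = 7 is outside [-1, 5]  ✘
[5] t = 7 is in {7, 4, 5, 8}  ✔
[6] t = 7, and 7 ≠ 4  ✔
[7] p = 10 is in {14, 10, 5}  ✔

The assignment fails constraints 1, 3, and 4.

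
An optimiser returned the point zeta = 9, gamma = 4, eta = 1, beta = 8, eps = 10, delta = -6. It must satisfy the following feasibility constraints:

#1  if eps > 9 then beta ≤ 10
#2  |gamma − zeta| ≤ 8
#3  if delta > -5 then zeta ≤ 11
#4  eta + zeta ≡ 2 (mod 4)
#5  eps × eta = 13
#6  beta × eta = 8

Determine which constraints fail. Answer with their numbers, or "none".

Constraint 5 does not hold.

#1 eps = 10 > 9, so we need beta ≤ 10; beta = 8 ≤ 10  holds
#2 |4 − 9| = 5; 5 ≤ 8  holds
#3 delta = -6, not > -5; antecedent false, conditional vacuously true  holds
#4 eta + zeta = 10; 10 mod 4 = 2  holds
#5 eps × eta = 10 × 1 = 10, not 13  fails
#6 beta × eta = 8 × 1 = 8  holds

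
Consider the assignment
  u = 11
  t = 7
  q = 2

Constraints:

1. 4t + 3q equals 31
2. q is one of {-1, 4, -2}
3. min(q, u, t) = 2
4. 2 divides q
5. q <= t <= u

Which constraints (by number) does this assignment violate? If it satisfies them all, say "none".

1. 4t + 3q = 4(7) + 3(2) = 34, not 31  fails
2. q = 2 is not in {-1, 4, -2}  fails
3. min(2, 11, 7) = 2  holds
4. 2 / 2 = 1, so 2 divides 2  holds
5. values 2 <= 7 <= 11  holds

Constraints 1 and 2 are violated.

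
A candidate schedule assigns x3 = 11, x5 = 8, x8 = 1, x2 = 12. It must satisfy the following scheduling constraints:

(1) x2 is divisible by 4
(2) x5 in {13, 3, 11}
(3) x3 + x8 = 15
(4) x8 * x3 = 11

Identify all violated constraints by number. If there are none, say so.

No — constraints 2 and 3 are not satisfied.

(1) 12 / 4 = 3, so 4 divides 12 — holds.
(2) x5 = 8 is not in {13, 3, 11} — does not hold.
(3) x3 + x8 = 11 + 1 = 12, not 15 — does not hold.
(4) x8 * x3 = 1 * 11 = 11 — holds.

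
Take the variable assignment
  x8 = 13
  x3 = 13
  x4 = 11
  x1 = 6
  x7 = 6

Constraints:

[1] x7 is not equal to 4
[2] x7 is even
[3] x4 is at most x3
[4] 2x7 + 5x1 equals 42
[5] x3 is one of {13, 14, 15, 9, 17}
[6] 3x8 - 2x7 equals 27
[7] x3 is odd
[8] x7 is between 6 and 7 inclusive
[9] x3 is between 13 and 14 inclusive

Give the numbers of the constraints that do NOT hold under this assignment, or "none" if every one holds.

None — every constraint holds.

[1] x7 = 6, and 6 ≠ 4 — OK.
[2] x7 = 6 is even — OK.
[3] x4 = 11, x3 = 13; 11 ≤ 13 — OK.
[4] 2x7 + 5x1 = 2(6) + 5(6) = 42 — OK.
[5] x3 = 13 is in {13, 14, 15, 9, 17} — OK.
[6] 3x8 - 2x7 = 3(13) - 2(6) = 27 — OK.
[7] x3 = 13 is odd — OK.
[8] x7 = 6 lies in [6, 7] — OK.
[9] x3 = 13 lies in [13, 14] — OK.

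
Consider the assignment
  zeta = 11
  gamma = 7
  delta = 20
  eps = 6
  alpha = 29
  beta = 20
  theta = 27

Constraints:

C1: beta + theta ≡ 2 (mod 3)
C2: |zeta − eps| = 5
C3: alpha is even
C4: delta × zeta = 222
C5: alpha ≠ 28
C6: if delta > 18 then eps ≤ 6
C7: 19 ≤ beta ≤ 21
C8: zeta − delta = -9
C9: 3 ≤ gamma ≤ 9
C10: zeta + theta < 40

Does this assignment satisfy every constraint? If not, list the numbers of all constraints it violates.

Violated: 3 and 4.

C1: beta + theta = 47; 47 mod 3 = 2 — OK.
C2: |11 − 6| = 5 — OK.
C3: alpha = 29 is odd — violated.
C4: delta × zeta = 20 × 11 = 220, not 222 — violated.
C5: alpha = 29, and 29 ≠ 28 — OK.
C6: delta = 20 > 18, so we need eps ≤ 6; eps = 6 ≤ 6 — OK.
C7: beta = 20 lies in [19, 21] — OK.
C8: zeta − delta = 11 − 20 = -9 — OK.
C9: gamma = 7 lies in [3, 9] — OK.
C10: zeta + theta = 11 + 27 = 38; 38 < 40 — OK.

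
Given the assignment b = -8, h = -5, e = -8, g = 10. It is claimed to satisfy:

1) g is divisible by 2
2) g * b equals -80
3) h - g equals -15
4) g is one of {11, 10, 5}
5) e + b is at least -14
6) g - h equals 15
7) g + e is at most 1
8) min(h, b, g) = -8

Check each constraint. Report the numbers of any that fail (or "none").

1) 10 / 2 = 5, so 2 divides 10 — OK.
2) g * b = 10 * (-8) = -80 — OK.
3) h - g = -5 - 10 = -15 — OK.
4) g = 10 is in {11, 10, 5} — OK.
5) e + b = -8 + (-8) = -16; -16 < -14, bound -14 not met — violated.
6) g - h = 10 - (-5) = 15 — OK.
7) g + e = 10 + (-8) = 2; 2 > 1, bound 1 not met — violated.
8) min(-5, -8, 10) = -8 — OK.

Constraints 5, 7 are violated.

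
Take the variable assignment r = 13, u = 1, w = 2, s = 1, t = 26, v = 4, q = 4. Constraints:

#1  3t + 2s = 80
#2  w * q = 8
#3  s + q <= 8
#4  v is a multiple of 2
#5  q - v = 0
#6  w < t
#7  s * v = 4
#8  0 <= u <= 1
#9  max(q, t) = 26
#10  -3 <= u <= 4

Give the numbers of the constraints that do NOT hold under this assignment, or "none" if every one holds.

Yes — all constraints hold.

#1 3t + 2s = 3(26) + 2(1) = 80 — satisfied.
#2 w * q = 2 * 4 = 8 — satisfied.
#3 s + q = 1 + 4 = 5; 5 ≤ 8 — satisfied.
#4 4 / 2 = 2, so 2 divides 4 — satisfied.
#5 q - v = 4 - 4 = 0 — satisfied.
#6 w = 2, t = 26; 2 < 26 — satisfied.
#7 s * v = 1 * 4 = 4 — satisfied.
#8 u = 1 lies in [0, 1] — satisfied.
#9 max(4, 26) = 26 — satisfied.
#10 u = 1 lies in [-3, 4] — satisfied.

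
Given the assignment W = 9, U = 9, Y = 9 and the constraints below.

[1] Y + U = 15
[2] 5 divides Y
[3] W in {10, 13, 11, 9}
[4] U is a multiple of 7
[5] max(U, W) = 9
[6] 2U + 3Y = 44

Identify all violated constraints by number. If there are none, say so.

[1] Y + U = 9 + 9 = 18, not 15 — violated.
[2] 9 = 5*1 + 4, so 5 does not divide 9 — violated.
[3] W = 9 is in {10, 13, 11, 9} — satisfied.
[4] 9 = 7*1 + 2, so 7 does not divide 9 — violated.
[5] max(9, 9) = 9 — satisfied.
[6] 2U + 3Y = 2(9) + 3(9) = 45, not 44 — violated.

Constraints 1, 2, 4, and 6 are violated.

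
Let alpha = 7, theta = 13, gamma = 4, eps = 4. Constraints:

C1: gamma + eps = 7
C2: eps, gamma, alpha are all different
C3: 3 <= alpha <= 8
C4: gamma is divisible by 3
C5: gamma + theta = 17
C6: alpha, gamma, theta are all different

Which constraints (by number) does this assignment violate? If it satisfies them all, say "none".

C1: gamma + eps = 4 + 4 = 8, not 7  fails
C2: eps = gamma = 4, not all different  fails
C3: alpha = 7 lies in [3, 8]  holds
C4: 4 = 3*1 + 1, so 3 does not divide 4  fails
C5: gamma + theta = 4 + 13 = 17  holds
C6: values 7, 4, 13 are pairwise distinct  holds

Constraints 1, 2, and 4 do not hold.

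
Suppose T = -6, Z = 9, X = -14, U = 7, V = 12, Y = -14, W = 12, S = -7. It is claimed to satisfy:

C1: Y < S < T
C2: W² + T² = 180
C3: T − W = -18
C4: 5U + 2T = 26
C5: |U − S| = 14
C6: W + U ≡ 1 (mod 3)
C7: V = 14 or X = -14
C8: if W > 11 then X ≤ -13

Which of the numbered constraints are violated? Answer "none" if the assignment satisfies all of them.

C1: values -14 < -7 < -6  holds
C2: W² + T² = 12² + (-6)² = 144 + 36 = 180  holds
C3: T − W = -6 − 12 = -18  holds
C4: 5U + 2T = 5(7) + 2(-6) = 23, not 26  fails
C5: |7 − (-7)| = 14  holds
C6: W + U = 19; 19 mod 3 = 1  holds
C7: V = 12 ≠ 14, but X = -14 = -14 (second disjunct)  holds
C8: W = 12 > 11, so we need X ≤ -13; X = -14 ≤ -13  holds

No — constraint 4 is not satisfied.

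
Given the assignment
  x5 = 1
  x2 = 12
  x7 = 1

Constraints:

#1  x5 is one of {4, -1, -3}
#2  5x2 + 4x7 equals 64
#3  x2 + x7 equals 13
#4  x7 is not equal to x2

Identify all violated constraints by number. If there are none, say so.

Violated: 1.

#1 x5 = 1 is not in {4, -1, -3}  fails
#2 5x2 + 4x7 = 5(12) + 4(1) = 64  holds
#3 x2 + x7 = 12 + 1 = 13  holds
#4 x7 = 1, x2 = 12; distinct  holds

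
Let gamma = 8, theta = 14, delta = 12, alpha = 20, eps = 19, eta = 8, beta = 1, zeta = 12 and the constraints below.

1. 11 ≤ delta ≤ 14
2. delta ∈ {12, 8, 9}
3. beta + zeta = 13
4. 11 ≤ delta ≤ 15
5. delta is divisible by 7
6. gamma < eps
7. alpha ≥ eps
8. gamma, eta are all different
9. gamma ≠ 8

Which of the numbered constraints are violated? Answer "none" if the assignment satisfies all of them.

1. delta = 12 lies in [11, 14] — holds.
2. delta = 12 is in {12, 8, 9} — holds.
3. beta + zeta = 1 + 12 = 13 — holds.
4. delta = 12 lies in [11, 15] — holds.
5. 12 = 7×1 + 5, so 7 does not divide 12 — fails.
6. gamma = 8, eps = 19; 8 < 19 — holds.
7. alpha = 20, eps = 19; 20 ≥ 19 — holds.
8. gamma = eta = 8, not all different — fails.
9. gamma = 8, but 8 is required to differ — fails.

The assignment fails constraints 5, 8, and 9.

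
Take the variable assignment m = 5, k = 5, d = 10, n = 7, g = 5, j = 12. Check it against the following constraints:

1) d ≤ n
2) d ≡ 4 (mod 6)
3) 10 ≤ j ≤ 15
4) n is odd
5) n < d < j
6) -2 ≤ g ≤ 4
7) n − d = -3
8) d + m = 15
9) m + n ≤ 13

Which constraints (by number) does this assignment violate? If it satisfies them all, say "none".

1) d = 10, n = 7; 10 > 7 (want ≤)  fails
2) 10 mod 6 = 4  holds
3) j = 12 lies in [10, 15]  holds
4) n = 7 is odd  holds
5) values 7 < 10 < 12  holds
6) g = 5 is outside [-2, 4]  fails
7) n − d = 7 − 10 = -3  holds
8) d + m = 10 + 5 = 15  holds
9) m + n = 5 + 7 = 12; 12 ≤ 13  holds

Violated: 1 and 6.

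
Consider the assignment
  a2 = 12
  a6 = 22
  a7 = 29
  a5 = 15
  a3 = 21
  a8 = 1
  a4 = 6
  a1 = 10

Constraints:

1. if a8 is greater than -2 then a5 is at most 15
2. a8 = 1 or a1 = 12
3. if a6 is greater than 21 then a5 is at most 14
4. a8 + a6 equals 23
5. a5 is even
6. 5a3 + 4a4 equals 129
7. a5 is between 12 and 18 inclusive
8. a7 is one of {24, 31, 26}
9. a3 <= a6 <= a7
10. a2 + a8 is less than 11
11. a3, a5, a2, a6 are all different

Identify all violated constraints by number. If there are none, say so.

Constraints 3, 5, 8, 10 are violated.

1. a8 = 1 > -2, so we need a5 ≤ 15; a5 = 15 ≤ 15 — holds.
2. a8 = 1 = 1 (first disjunct) — holds.
3. a6 = 22 > 21, so we need a5 ≤ 14; but a5 = 15 > 14 — fails.
4. a8 + a6 = 1 + 22 = 23 — holds.
5. a5 = 15 is odd — fails.
6. 5a3 + 4a4 = 5(21) + 4(6) = 129 — holds.
7. a5 = 15 lies in [12, 18] — holds.
8. a7 = 29 is not in {24, 31, 26} — fails.
9. values 21 <= 22 <= 29 — holds.
10. a2 + a8 = 12 + 1 = 13; 13 ≥ 11, bound 11 not met — fails.
11. values 21, 15, 12, 22 are pairwise distinct — holds.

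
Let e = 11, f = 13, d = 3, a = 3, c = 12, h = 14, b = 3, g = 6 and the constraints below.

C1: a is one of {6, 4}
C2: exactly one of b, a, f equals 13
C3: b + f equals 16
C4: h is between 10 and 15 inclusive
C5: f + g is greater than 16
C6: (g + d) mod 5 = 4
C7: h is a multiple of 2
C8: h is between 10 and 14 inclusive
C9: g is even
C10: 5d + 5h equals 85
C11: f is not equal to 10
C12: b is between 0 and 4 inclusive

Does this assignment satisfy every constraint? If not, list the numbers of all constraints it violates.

No — constraint 1 is not satisfied.

C1: a = 3 is not in {6, 4} — violated.
C2: b=3, a=3, f=13; 1 of them equals 13 — OK.
C3: b + f = 3 + 13 = 16 — OK.
C4: h = 14 lies in [10, 15] — OK.
C5: f + g = 13 + 6 = 19; 19 > 16 — OK.
C6: g + d = 9; 9 mod 5 = 4 — OK.
C7: 14 / 2 = 7, so 2 divides 14 — OK.
C8: h = 14 lies in [10, 14] — OK.
C9: g = 6 is even — OK.
C10: 5d + 5h = 5(3) + 5(14) = 85 — OK.
C11: f = 13, and 13 ≠ 10 — OK.
C12: b = 3 lies in [0, 4] — OK.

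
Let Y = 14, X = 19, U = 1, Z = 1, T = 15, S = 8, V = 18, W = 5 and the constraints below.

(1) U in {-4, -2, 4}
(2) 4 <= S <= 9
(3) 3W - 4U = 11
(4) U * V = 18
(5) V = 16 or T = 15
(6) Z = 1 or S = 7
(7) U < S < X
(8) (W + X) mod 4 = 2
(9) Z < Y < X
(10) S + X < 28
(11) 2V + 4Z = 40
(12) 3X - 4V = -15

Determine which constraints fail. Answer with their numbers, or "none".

Constraints 1 and 8 are violated.

(1) U = 1 is not in {-4, -2, 4}  no
(2) S = 8 lies in [4, 9]  yes
(3) 3W - 4U = 3(5) - 4(1) = 11  yes
(4) U * V = 1 * 18 = 18  yes
(5) V = 18 ≠ 16, but T = 15 = 15 (second disjunct)  yes
(6) Z = 1 = 1 (first disjunct)  yes
(7) values 1 < 8 < 19  yes
(8) W + X = 24; 24 mod 4 = 0, not 2  no
(9) values 1 < 14 < 19  yes
(10) S + X = 8 + 19 = 27; 27 < 28  yes
(11) 2V + 4Z = 2(18) + 4(1) = 40  yes
(12) 3X - 4V = 3(19) - 4(18) = -15  yes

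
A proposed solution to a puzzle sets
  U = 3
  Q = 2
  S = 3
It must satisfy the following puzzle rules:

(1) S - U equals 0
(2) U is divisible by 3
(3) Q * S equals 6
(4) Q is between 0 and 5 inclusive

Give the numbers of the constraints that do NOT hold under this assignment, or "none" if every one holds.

(1) S - U = 3 - 3 = 0 — holds.
(2) 3 / 3 = 1, so 3 divides 3 — holds.
(3) Q * S = 2 * 3 = 6 — holds.
(4) Q = 2 lies in [0, 5] — holds.

All constraints are satisfied.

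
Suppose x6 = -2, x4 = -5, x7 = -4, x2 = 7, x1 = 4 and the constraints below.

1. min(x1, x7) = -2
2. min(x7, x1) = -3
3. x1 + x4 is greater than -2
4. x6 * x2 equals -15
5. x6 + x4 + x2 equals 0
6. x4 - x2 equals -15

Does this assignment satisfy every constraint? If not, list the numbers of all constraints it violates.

The assignment fails constraints 1, 2, 4, and 6.

1. min(4, -4) = -4, not -2  fails
2. min(-4, 4) = -4, not -3  fails
3. x1 + x4 = 4 + (-5) = -1; -1 > -2  holds
4. x6 * x2 = -2 * 7 = -14, not -15  fails
5. x6 + x4 + x2 = -2 + (-5) + 7 = 0  holds
6. x4 - x2 = -5 - 7 = -12, not -15  fails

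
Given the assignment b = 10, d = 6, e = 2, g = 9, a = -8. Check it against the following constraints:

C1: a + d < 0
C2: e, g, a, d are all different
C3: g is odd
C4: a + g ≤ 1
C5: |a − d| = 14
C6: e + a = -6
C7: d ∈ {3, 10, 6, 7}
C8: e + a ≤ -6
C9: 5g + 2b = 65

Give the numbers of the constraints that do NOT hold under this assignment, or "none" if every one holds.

All constraints are satisfied.

C1: a + d = -8 + 6 = -2; -2 < 0 — holds.
C2: values 2, 9, -8, 6 are pairwise distinct — holds.
C3: g = 9 is odd — holds.
C4: a + g = -8 + 9 = 1; 1 ≤ 1 — holds.
C5: |-8 − 6| = 14 — holds.
C6: e + a = 2 + (-8) = -6 — holds.
C7: d = 6 is in {3, 10, 6, 7} — holds.
C8: e + a = 2 + (-8) = -6; -6 ≤ -6 — holds.
C9: 5g + 2b = 5(9) + 2(10) = 65 — holds.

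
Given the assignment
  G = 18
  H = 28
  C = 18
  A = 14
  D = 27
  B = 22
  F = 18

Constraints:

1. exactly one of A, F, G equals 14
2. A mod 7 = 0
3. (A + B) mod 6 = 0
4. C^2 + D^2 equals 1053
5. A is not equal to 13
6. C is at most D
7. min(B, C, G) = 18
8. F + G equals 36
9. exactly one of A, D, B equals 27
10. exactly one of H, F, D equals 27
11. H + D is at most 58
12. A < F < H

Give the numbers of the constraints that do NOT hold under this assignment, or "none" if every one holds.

No violations.

1. A=14, F=18, G=18; 1 of them equals 14 — holds.
2. 14 mod 7 = 0 — holds.
3. A + B = 36; 36 mod 6 = 0 — holds.
4. C^2 + D^2 = 18^2 + 27^2 = 324 + 729 = 1053 — holds.
5. A = 14, and 14 ≠ 13 — holds.
6. C = 18, D = 27; 18 ≤ 27 — holds.
7. min(22, 18, 18) = 18 — holds.
8. F + G = 18 + 18 = 36 — holds.
9. A=14, D=27, B=22; 1 of them equals 27 — holds.
10. H=28, F=18, D=27; 1 of them equals 27 — holds.
11. H + D = 28 + 27 = 55; 55 ≤ 58 — holds.
12. values 14 < 18 < 28 — holds.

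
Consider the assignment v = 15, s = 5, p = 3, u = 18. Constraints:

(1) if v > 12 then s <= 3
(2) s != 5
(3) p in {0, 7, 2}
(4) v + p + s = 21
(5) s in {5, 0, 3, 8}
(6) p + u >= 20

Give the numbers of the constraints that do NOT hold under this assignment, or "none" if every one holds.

The assignment fails constraints 1, 2, 3, and 4.

(1) v = 15 > 12, so we need s ≤ 3; but s = 5 > 3 — violated.
(2) s = 5, but 5 is required to differ — violated.
(3) p = 3 is not in {0, 7, 2} — violated.
(4) v + p + s = 15 + 3 + 5 = 23, not 21 — violated.
(5) s = 5 is in {5, 0, 3, 8} — OK.
(6) p + u = 3 + 18 = 21; 21 ≥ 20 — OK.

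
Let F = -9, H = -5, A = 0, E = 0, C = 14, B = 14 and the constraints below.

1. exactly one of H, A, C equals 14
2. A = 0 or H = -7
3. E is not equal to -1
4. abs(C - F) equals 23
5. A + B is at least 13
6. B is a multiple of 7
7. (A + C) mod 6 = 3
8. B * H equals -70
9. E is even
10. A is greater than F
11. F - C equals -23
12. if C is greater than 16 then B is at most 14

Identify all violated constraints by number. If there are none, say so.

1. H=-5, A=0, C=14; 1 of them equals 14 — satisfied.
2. A = 0 = 0 (first disjunct) — satisfied.
3. E = 0, and 0 ≠ -1 — satisfied.
4. abs(14 - (-9)) = 23 — satisfied.
5. A + B = 0 + 14 = 14; 14 ≥ 13 — satisfied.
6. 14 / 7 = 2, so 7 divides 14 — satisfied.
7. A + C = 14; 14 mod 6 = 2, not 3 — violated.
8. B * H = 14 * (-5) = -70 — satisfied.
9. E = 0 is even — satisfied.
10. A = 0, F = -9; 0 > -9 — satisfied.
11. F - C = -9 - 14 = -23 — satisfied.
12. C = 14, not > 16; antecedent false, conditional vacuously true — satisfied.

The assignment fails constraint 7.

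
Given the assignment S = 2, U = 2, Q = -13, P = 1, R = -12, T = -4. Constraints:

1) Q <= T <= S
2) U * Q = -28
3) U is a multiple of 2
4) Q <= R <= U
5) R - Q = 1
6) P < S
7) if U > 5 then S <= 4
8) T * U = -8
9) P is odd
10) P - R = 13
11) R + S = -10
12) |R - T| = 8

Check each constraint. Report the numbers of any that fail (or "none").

1) values -13 <= -4 <= 2  ✔
2) U * Q = 2 * (-13) = -26, not -28  ✘
3) 2 / 2 = 1, so 2 divides 2  ✔
4) values -13 <= -12 <= 2  ✔
5) R - Q = -12 - (-13) = 1  ✔
6) P = 1, S = 2; 1 < 2  ✔
7) U = 2, not > 5; antecedent false, conditional vacuously true  ✔
8) T * U = -4 * 2 = -8  ✔
9) P = 1 is odd  ✔
10) P - R = 1 - (-12) = 13  ✔
11) R + S = -12 + 2 = -10  ✔
12) |-12 - (-4)| = 8  ✔

Violated: 2.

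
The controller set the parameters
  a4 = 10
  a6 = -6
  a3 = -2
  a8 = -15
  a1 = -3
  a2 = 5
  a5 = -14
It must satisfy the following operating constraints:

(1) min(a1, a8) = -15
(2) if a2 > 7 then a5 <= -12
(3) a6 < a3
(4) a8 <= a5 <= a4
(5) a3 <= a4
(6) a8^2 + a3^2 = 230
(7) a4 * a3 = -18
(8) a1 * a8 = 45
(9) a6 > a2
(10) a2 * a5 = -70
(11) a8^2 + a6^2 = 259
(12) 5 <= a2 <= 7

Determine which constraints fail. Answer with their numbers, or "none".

(1) min(-3, -15) = -15  ✔
(2) a2 = 5, not > 7; antecedent false, conditional vacuously true  ✔
(3) a6 = -6, a3 = -2; -6 < -2  ✔
(4) values -15 <= -14 <= 10  ✔
(5) a3 = -2, a4 = 10; -2 ≤ 10  ✔
(6) a8^2 + a3^2 = (-15)^2 + (-2)^2 = 225 + 4 = 229, not 230  ✘
(7) a4 * a3 = 10 * (-2) = -20, not -18  ✘
(8) a1 * a8 = -3 * (-15) = 45  ✔
(9) a6 = -6, a2 = 5; -6 ≤ 5 (want >)  ✘
(10) a2 * a5 = 5 * (-14) = -70  ✔
(11) a8^2 + a6^2 = (-15)^2 + (-6)^2 = 225 + 36 = 261, not 259  ✘
(12) a2 = 5 lies in [5, 7]  ✔

Constraints 6, 7, 9, and 11 do not hold.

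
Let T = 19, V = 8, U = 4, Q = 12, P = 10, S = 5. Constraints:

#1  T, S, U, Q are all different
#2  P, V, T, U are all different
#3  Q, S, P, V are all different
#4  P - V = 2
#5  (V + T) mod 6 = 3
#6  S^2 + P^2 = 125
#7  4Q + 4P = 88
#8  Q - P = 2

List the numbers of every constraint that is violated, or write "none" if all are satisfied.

Yes — all constraints hold.

#1 values 19, 5, 4, 12 are pairwise distinct — satisfied.
#2 values 10, 8, 19, 4 are pairwise distinct — satisfied.
#3 values 12, 5, 10, 8 are pairwise distinct — satisfied.
#4 P - V = 10 - 8 = 2 — satisfied.
#5 V + T = 27; 27 mod 6 = 3 — satisfied.
#6 S^2 + P^2 = 5^2 + 10^2 = 25 + 100 = 125 — satisfied.
#7 4Q + 4P = 4(12) + 4(10) = 88 — satisfied.
#8 Q - P = 12 - 10 = 2 — satisfied.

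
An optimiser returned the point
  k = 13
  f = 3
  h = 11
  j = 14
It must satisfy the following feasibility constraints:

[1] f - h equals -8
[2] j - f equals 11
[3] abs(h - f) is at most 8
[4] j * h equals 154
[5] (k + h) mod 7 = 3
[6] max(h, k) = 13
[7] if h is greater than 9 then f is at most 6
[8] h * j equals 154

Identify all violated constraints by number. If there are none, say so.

Yes — all constraints hold.

[1] f - h = 3 - 11 = -8  ✓
[2] j - f = 14 - 3 = 11  ✓
[3] abs(11 - 3) = 8; 8 ≤ 8  ✓
[4] j * h = 14 * 11 = 154  ✓
[5] k + h = 24; 24 mod 7 = 3  ✓
[6] max(11, 13) = 13  ✓
[7] h = 11 > 9, so we need f ≤ 6; f = 3 ≤ 6  ✓
[8] h * j = 11 * 14 = 154  ✓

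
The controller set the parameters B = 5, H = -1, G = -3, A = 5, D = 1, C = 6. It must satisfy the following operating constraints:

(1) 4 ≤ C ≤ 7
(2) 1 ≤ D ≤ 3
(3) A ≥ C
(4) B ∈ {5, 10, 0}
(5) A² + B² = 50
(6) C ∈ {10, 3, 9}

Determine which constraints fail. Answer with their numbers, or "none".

(1) C = 6 lies in [4, 7] — holds.
(2) D = 1 lies in [1, 3] — holds.
(3) A = 5, C = 6; 5 < 6 (want ≥) — fails.
(4) B = 5 is in {5, 10, 0} — holds.
(5) A² + B² = 5² + 5² = 25 + 25 = 50 — holds.
(6) C = 6 is not in {10, 3, 9} — fails.

Constraints 3, 6 do not hold.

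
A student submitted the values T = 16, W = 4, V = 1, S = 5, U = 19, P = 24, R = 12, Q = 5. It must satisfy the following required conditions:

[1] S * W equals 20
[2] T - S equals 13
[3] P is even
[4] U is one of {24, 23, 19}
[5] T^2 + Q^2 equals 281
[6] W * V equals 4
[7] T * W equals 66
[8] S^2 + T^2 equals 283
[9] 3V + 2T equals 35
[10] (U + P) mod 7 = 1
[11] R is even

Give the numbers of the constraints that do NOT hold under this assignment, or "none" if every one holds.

Violated: 2, 7, and 8.

[1] S * W = 5 * 4 = 20 — satisfied.
[2] T - S = 16 - 5 = 11, not 13 — violated.
[3] P = 24 is even — satisfied.
[4] U = 19 is in {24, 23, 19} — satisfied.
[5] T^2 + Q^2 = 16^2 + 5^2 = 256 + 25 = 281 — satisfied.
[6] W * V = 4 * 1 = 4 — satisfied.
[7] T * W = 16 * 4 = 64, not 66 — violated.
[8] S^2 + T^2 = 5^2 + 16^2 = 25 + 256 = 281, not 283 — violated.
[9] 3V + 2T = 3(1) + 2(16) = 35 — satisfied.
[10] U + P = 43; 43 mod 7 = 1 — satisfied.
[11] R = 12 is even — satisfied.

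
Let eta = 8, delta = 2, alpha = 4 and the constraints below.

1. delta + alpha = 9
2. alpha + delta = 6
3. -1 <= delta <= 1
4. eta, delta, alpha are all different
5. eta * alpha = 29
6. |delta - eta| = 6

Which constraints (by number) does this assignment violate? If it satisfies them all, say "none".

1. delta + alpha = 2 + 4 = 6, not 9 — fails.
2. alpha + delta = 4 + 2 = 6 — holds.
3. delta = 2 is outside [-1, 1] — fails.
4. values 8, 2, 4 are pairwise distinct — holds.
5. eta * alpha = 8 * 4 = 32, not 29 — fails.
6. |2 - 8| = 6 — holds.

Constraints 1, 3, 5 do not hold.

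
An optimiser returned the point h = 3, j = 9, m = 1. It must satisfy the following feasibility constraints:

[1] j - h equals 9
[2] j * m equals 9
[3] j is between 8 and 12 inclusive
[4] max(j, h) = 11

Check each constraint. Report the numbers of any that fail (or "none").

[1] j - h = 9 - 3 = 6, not 9  FAIL
[2] j * m = 9 * 1 = 9  OK
[3] j = 9 lies in [8, 12]  OK
[4] max(9, 3) = 9, not 11  FAIL

The assignment fails constraints 1 and 4.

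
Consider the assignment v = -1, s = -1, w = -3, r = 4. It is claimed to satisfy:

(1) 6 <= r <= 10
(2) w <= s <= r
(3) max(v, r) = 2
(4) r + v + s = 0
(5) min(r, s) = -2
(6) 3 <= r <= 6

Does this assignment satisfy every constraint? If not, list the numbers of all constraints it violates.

The assignment fails constraints 1, 3, 4, 5.

(1) r = 4 is outside [6, 10] — fails.
(2) values -3 <= -1 <= 4 — holds.
(3) max(-1, 4) = 4, not 2 — fails.
(4) r + v + s = 4 + (-1) + (-1) = 2, not 0 — fails.
(5) min(4, -1) = -1, not -2 — fails.
(6) r = 4 lies in [3, 6] — holds.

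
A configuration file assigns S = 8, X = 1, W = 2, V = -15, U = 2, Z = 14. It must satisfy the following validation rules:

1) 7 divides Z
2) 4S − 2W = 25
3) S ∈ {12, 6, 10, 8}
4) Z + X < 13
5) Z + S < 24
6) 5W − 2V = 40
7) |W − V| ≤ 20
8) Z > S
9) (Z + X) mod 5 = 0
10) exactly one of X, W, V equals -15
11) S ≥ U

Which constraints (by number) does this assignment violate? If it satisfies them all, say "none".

No — constraints 2, 4 are not satisfied.

1) 14 / 7 = 2, so 7 divides 14  ✔
2) 4S − 2W = 4(8) − 2(2) = 28, not 25  ✘
3) S = 8 is in {12, 6, 10, 8}  ✔
4) Z + X = 14 + 1 = 15; 15 ≥ 13, bound 13 not met  ✘
5) Z + S = 14 + 8 = 22; 22 < 24  ✔
6) 5W − 2V = 5(2) − 2(-15) = 40  ✔
7) |2 − (-15)| = 17; 17 ≤ 20  ✔
8) Z = 14, S = 8; 14 > 8  ✔
9) Z + X = 15; 15 mod 5 = 0  ✔
10) X=1, W=2, V=-15; 1 of them equals -15  ✔
11) S = 8, U = 2; 8 ≥ 2  ✔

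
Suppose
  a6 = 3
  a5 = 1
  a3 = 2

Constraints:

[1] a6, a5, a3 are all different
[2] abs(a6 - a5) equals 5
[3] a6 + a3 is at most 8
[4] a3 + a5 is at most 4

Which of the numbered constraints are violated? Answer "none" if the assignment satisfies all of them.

[1] values 3, 1, 2 are pairwise distinct  ✓
[2] abs(3 - 1) = 2, not 5  ✗
[3] a6 + a3 = 3 + 2 = 5; 5 ≤ 8  ✓
[4] a3 + a5 = 2 + 1 = 3; 3 ≤ 4  ✓

Constraint 2 is violated.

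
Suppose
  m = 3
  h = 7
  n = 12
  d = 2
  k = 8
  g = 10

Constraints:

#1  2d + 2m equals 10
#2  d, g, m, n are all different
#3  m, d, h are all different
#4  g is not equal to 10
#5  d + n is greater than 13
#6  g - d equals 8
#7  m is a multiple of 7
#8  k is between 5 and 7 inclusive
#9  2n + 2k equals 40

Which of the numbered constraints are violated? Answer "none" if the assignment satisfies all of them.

No — constraints 4, 7, and 8 are not satisfied.

#1 2d + 2m = 2(2) + 2(3) = 10  OK
#2 values 2, 10, 3, 12 are pairwise distinct  OK
#3 values 3, 2, 7 are pairwise distinct  OK
#4 g = 10, but 10 is required to differ  FAIL
#5 d + n = 2 + 12 = 14; 14 > 13  OK
#6 g - d = 10 - 2 = 8  OK
#7 3 = 7*0 + 3, so 7 does not divide 3  FAIL
#8 k = 8 is outside [5, 7]  FAIL
#9 2n + 2k = 2(12) + 2(8) = 40  OK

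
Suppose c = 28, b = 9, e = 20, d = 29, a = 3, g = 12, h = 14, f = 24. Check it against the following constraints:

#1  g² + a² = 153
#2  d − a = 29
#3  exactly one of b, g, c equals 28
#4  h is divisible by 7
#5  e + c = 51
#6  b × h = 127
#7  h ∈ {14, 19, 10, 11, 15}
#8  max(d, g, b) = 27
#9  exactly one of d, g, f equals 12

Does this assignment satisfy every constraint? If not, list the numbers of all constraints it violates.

#1 g² + a² = 12² + 3² = 144 + 9 = 153 — satisfied.
#2 d − a = 29 − 3 = 26, not 29 — violated.
#3 b=9, g=12, c=28; 1 of them equals 28 — satisfied.
#4 14 / 7 = 2, so 7 divides 14 — satisfied.
#5 e + c = 20 + 28 = 48, not 51 — violated.
#6 b × h = 9 × 14 = 126, not 127 — violated.
#7 h = 14 is in {14, 19, 10, 11, 15} — satisfied.
#8 max(29, 12, 9) = 29, not 27 — violated.
#9 d=29, g=12, f=24; 1 of them equals 12 — satisfied.

Constraints 2, 5, 6, and 8 do not hold.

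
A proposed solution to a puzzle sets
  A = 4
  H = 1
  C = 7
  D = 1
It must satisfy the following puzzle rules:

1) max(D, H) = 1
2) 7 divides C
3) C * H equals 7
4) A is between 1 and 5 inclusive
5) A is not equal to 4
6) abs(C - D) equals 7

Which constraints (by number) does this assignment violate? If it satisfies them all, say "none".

No — constraints 5 and 6 are not satisfied.

1) max(1, 1) = 1 — holds.
2) 7 / 7 = 1, so 7 divides 7 — holds.
3) C * H = 7 * 1 = 7 — holds.
4) A = 4 lies in [1, 5] — holds.
5) A = 4, but 4 is required to differ — does not hold.
6) abs(7 - 1) = 6, not 7 — does not hold.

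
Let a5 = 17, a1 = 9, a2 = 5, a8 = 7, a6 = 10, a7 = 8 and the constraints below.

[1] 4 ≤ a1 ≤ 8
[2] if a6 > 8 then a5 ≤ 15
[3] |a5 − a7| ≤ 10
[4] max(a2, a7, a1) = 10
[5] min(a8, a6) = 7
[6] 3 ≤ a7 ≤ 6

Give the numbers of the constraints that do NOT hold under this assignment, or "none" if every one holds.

Constraints 1, 2, 4, and 6 are violated.

[1] a1 = 9 is outside [4, 8]  fails
[2] a6 = 10 > 8, so we need a5 ≤ 15; but a5 = 17 > 15  fails
[3] |17 − 8| = 9; 9 ≤ 10  holds
[4] max(5, 8, 9) = 9, not 10  fails
[5] min(7, 10) = 7  holds
[6] a7 = 8 is outside [3, 6]  fails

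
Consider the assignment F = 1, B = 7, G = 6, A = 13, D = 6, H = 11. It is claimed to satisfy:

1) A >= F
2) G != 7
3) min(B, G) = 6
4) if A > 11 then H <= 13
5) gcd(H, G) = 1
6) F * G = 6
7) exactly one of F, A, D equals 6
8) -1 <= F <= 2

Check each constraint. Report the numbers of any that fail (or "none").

None — every constraint holds.

1) A = 13, F = 1; 13 ≥ 1 — holds.
2) G = 6, and 6 ≠ 7 — holds.
3) min(7, 6) = 6 — holds.
4) A = 13 > 11, so we need H ≤ 13; H = 11 ≤ 13 — holds.
5) gcd(11, 6) = 1 — holds.
6) F * G = 1 * 6 = 6 — holds.
7) F=1, A=13, D=6; 1 of them equals 6 — holds.
8) F = 1 lies in [-1, 2] — holds.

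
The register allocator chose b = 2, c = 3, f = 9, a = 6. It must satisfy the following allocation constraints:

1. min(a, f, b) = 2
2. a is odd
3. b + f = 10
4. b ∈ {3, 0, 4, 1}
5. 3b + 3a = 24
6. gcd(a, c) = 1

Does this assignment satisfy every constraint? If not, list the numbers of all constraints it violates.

Violated: 2, 3, 4, and 6.

1. min(6, 9, 2) = 2 — satisfied.
2. a = 6 is even — violated.
3. b + f = 2 + 9 = 11, not 10 — violated.
4. b = 2 is not in {3, 0, 4, 1} — violated.
5. 3b + 3a = 3(2) + 3(6) = 24 — satisfied.
6. gcd(6, 3) = 3, not 1 — violated.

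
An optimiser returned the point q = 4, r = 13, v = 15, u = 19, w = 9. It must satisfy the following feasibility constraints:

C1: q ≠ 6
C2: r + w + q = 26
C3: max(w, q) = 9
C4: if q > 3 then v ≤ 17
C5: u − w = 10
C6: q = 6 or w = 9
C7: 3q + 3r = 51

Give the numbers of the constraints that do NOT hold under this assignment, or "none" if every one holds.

None — every constraint holds.

C1: q = 4, and 4 ≠ 6 — satisfied.
C2: r + w + q = 13 + 9 + 4 = 26 — satisfied.
C3: max(9, 4) = 9 — satisfied.
C4: q = 4 > 3, so we need v ≤ 17; v = 15 ≤ 17 — satisfied.
C5: u − w = 19 − 9 = 10 — satisfied.
C6: q = 4 ≠ 6, but w = 9 = 9 (second disjunct) — satisfied.
C7: 3q + 3r = 3(4) + 3(13) = 51 — satisfied.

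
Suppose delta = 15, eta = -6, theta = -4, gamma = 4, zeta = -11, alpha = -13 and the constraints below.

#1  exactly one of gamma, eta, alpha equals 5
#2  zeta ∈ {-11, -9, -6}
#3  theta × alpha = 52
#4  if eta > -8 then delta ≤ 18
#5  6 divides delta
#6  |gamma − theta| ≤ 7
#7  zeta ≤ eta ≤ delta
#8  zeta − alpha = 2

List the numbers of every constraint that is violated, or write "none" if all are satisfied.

#1 gamma=4, eta=-6, alpha=-13; 0 of them equal 5, not exactly one — fails.
#2 zeta = -11 is in {-11, -9, -6} — holds.
#3 theta × alpha = -4 × (-13) = 52 — holds.
#4 eta = -6 > -8, so we need delta ≤ 18; delta = 15 ≤ 18 — holds.
#5 15 = 6×2 + 3, so 6 does not divide 15 — fails.
#6 |4 − (-4)| = 8; 8 > 7, exceeds bound 7 — fails.
#7 values -11 ≤ -6 ≤ 15 — holds.
#8 zeta − alpha = -11 − (-13) = 2 — holds.

No — constraints 1, 5, 6 are not satisfied.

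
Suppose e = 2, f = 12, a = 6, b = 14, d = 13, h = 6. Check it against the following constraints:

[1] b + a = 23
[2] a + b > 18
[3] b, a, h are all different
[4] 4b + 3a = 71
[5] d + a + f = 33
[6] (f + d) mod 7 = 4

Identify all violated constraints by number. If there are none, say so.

[1] b + a = 14 + 6 = 20, not 23 — does not hold.
[2] a + b = 6 + 14 = 20; 20 > 18 — holds.
[3] a = h = 6, not all different — does not hold.
[4] 4b + 3a = 4(14) + 3(6) = 74, not 71 — does not hold.
[5] d + a + f = 13 + 6 + 12 = 31, not 33 — does not hold.
[6] f + d = 25; 25 mod 7 = 4 — holds.

No — constraints 1, 3, 4, and 5 are not satisfied.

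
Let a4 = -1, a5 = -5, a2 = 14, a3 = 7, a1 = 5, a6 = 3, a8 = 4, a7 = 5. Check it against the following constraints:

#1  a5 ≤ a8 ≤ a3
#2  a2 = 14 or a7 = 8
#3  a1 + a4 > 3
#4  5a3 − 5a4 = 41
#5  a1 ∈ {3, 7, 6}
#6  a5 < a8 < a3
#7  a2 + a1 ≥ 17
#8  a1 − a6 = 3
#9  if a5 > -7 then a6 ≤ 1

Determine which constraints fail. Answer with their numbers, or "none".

#1 values -5 ≤ 4 ≤ 7 — OK.
#2 a2 = 14 = 14 (first disjunct) — OK.
#3 a1 + a4 = 5 + (-1) = 4; 4 > 3 — OK.
#4 5a3 − 5a4 = 5(7) − 5(-1) = 40, not 41 — violated.
#5 a1 = 5 is not in {3, 7, 6} — violated.
#6 values -5 < 4 < 7 — OK.
#7 a2 + a1 = 14 + 5 = 19; 19 ≥ 17 — OK.
#8 a1 − a6 = 5 − 3 = 2, not 3 — violated.
#9 a5 = -5 > -7, so we need a6 ≤ 1; but a6 = 3 > 1 — violated.

No — constraints 4, 5, 8, 9 are not satisfied.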